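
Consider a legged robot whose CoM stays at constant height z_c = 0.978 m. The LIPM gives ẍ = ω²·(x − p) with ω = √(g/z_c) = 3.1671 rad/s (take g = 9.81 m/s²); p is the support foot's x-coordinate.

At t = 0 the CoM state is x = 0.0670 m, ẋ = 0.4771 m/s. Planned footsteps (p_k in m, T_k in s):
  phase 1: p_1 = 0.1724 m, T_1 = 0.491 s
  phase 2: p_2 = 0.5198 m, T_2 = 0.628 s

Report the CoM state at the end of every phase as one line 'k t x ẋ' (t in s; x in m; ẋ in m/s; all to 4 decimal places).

1 0.4910 0.2525 0.4249
2 1.1190 0.0058 -1.4540

phase 1: p=0.1724, T=0.491, ωT=1.555046, cosh=2.473242, sinh=2.262063; start (x,ẋ)=(0.067000, 0.477100) → end (x,ẋ)=(0.252483, 0.424879)
phase 2: p=0.5198, T=0.628, ωT=1.988939, cosh=3.722308, sinh=3.585467; start (x,ẋ)=(0.252483, 0.424879) → end (x,ẋ)=(0.005770, -1.453993)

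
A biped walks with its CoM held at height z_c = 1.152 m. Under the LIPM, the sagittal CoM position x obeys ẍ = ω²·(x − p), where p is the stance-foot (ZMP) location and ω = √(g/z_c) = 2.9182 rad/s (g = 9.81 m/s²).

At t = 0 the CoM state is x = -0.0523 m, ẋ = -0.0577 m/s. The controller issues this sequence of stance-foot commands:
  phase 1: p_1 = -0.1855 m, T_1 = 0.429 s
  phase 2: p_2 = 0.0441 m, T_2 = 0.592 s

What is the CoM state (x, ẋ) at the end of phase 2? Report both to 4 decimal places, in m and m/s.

x = 0.4976, ẋ = 1.4198

phase 1: p=-0.1855, T=0.429, ωT=1.251908, cosh=1.891483, sinh=1.605525; start (x,ẋ)=(-0.052300, -0.057700) → end (x,ẋ)=(0.034700, 0.514936)
phase 2: p=0.0441, T=0.592, ωT=1.727574, cosh=2.902352, sinh=2.724637; start (x,ẋ)=(0.034700, 0.514936) → end (x,ẋ)=(0.497599, 1.419788)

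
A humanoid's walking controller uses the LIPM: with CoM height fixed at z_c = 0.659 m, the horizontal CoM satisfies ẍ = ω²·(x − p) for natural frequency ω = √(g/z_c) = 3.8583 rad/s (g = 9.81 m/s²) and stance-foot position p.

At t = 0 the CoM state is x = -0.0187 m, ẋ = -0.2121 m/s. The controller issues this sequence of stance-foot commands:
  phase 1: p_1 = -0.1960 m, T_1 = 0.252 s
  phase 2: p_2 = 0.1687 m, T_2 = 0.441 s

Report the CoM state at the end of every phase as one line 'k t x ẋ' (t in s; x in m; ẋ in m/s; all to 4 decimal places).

1 0.2520 0.0096 0.4545
2 0.6930 0.0303 -0.3390

phase 1: p=-0.1960, T=0.252, ωT=0.972292, cosh=1.511106, sinh=1.132891; start (x,ẋ)=(-0.018700, -0.212100) → end (x,ẋ)=(0.009641, 0.454478)
phase 2: p=0.1687, T=0.441, ωT=1.701510, cosh=2.832314, sinh=2.649907; start (x,ẋ)=(0.009641, 0.454478) → end (x,ẋ)=(0.030335, -0.339011)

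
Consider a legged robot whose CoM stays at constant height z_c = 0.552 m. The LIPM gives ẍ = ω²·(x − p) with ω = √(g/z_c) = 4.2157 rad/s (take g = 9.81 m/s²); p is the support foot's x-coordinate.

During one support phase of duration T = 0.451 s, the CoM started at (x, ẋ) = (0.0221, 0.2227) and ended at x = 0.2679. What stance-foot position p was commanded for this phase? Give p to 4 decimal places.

p = -0.0080

ωT = 4.2157·0.451 = 1.901281; cosh(ωT) = 3.421920, sinh(ωT) = 3.272543
x(T) = p + (x₀−p)·cosh(ωT) + (ẋ₀/ω)·sinh(ωT) ⇒ p·(1 − cosh) = x(T) − x₀·cosh − (ẋ₀/ω)·sinh
numerator   = 0.2679 − (0.0221)·3.421920 − (0.2227/4.2157)·3.272543 = 0.019399
denominator = 1 − 3.421920 = -2.421920
p = 0.019399 / -2.421920 = -0.0080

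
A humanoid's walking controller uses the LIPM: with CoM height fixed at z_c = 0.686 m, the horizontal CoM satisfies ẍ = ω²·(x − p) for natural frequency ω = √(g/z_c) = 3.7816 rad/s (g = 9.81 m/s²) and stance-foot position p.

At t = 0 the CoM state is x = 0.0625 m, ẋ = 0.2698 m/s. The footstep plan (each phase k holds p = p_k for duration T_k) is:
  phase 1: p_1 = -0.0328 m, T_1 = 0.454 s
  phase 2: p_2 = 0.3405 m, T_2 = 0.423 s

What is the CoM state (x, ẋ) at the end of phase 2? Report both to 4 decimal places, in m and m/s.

x = 1.6757, ẋ = 5.3310

phase 1: p=-0.0328, T=0.454, ωT=1.716846, cosh=2.873288, sinh=2.693657; start (x,ẋ)=(0.062500, 0.269800) → end (x,ẋ)=(0.433205, 1.745971)
phase 2: p=0.3405, T=0.423, ωT=1.599617, cosh=2.576554, sinh=2.374580; start (x,ẋ)=(0.433205, 1.745971) → end (x,ẋ)=(1.675706, 5.331048)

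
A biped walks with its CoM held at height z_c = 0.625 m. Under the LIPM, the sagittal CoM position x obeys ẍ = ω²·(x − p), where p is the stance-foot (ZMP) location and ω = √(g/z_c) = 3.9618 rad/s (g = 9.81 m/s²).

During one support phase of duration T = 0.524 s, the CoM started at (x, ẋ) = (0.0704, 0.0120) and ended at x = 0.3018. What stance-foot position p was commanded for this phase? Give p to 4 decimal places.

p = -0.0016

ωT = 3.9618·0.524 = 2.075983; cosh(ωT) = 4.048907, sinh(ωT) = 3.923474
x(T) = p + (x₀−p)·cosh(ωT) + (ẋ₀/ω)·sinh(ωT) ⇒ p·(1 − cosh) = x(T) − x₀·cosh − (ẋ₀/ω)·sinh
numerator   = 0.3018 − (0.0704)·4.048907 − (0.0120/3.9618)·3.923474 = 0.004873
denominator = 1 − 4.048907 = -3.048907
p = 0.004873 / -3.048907 = -0.0016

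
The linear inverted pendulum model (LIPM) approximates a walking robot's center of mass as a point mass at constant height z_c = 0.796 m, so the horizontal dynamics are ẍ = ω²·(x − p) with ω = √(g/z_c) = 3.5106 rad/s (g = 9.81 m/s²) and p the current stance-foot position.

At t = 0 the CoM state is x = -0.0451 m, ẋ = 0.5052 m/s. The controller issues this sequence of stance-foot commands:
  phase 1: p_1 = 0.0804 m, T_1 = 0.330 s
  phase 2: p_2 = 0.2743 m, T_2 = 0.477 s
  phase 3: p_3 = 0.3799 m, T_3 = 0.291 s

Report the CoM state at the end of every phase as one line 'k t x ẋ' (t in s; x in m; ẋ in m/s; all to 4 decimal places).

phase 1: p=0.0804, T=0.330, ωT=1.158498, cosh=1.749551, sinh=1.435594; start (x,ẋ)=(-0.045100, 0.505200) → end (x,ẋ)=(0.067423, 0.251379)
phase 2: p=0.2743, T=0.477, ωT=1.674556, cosh=2.761909, sinh=2.574517; start (x,ẋ)=(0.067423, 0.251379) → end (x,ẋ)=(-0.112724, -1.175486)
phase 3: p=0.3799, T=0.291, ωT=1.021585, cosh=1.568808, sinh=1.208784; start (x,ẋ)=(-0.112724, -1.175486) → end (x,ẋ)=(-0.797681, -3.934593)

1 0.3300 0.0674 0.2514
2 0.8070 -0.1127 -1.1755
3 1.0980 -0.7977 -3.9346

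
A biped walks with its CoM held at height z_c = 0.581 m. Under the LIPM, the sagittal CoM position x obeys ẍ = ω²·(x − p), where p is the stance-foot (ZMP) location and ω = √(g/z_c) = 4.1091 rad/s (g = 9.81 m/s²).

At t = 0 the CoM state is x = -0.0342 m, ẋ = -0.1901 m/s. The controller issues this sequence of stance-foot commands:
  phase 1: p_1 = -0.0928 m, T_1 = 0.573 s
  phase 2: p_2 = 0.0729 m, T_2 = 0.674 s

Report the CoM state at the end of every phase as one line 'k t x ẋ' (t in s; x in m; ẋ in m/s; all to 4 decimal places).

phase 1: p=-0.0928, T=0.573, ωT=2.354514, cosh=5.313976, sinh=5.219036; start (x,ẋ)=(-0.034200, -0.190100) → end (x,ẋ)=(-0.022850, 0.246522)
phase 2: p=0.0729, T=0.674, ωT=2.769533, cosh=8.006940, sinh=7.944249; start (x,ẋ)=(-0.022850, 0.246522) → end (x,ẋ)=(-0.217158, -1.151755)

1 0.5730 -0.0229 0.2465
2 1.2470 -0.2172 -1.1518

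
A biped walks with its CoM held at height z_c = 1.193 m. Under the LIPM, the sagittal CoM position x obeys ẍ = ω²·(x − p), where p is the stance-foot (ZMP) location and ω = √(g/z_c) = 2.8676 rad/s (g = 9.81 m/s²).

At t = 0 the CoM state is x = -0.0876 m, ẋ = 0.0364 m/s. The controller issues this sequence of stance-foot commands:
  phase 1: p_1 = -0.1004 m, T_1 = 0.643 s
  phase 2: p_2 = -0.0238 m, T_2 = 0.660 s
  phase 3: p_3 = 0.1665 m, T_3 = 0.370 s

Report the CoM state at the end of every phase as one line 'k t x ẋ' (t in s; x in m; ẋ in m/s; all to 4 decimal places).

1 0.6430 -0.0198 0.2310
2 1.3030 0.2510 0.8210
3 1.6730 0.6672 1.6362

phase 1: p=-0.1004, T=0.643, ωT=1.843867, cosh=3.239569, sinh=3.081364; start (x,ẋ)=(-0.087600, 0.036400) → end (x,ẋ)=(-0.019820, 0.231023)
phase 2: p=-0.0238, T=0.660, ωT=1.892616, cosh=3.393692, sinh=3.243015; start (x,ẋ)=(-0.019820, 0.231023) → end (x,ẋ)=(0.250974, 0.821032)
phase 3: p=0.1665, T=0.370, ωT=1.061012, cosh=1.617699, sinh=1.271594; start (x,ẋ)=(0.250974, 0.821032) → end (x,ẋ)=(0.667227, 1.636209)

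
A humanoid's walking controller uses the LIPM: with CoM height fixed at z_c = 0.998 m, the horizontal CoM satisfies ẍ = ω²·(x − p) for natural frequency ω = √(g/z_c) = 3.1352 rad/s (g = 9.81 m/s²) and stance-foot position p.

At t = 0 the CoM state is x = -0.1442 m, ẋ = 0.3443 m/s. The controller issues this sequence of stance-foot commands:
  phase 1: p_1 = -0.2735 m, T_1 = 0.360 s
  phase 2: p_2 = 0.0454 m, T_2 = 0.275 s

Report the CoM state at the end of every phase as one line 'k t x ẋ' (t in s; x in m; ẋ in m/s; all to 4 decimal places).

1 0.3600 0.0993 1.1490
2 0.6350 0.4772 1.7675

phase 1: p=-0.2735, T=0.360, ωT=1.128672, cosh=1.707505, sinh=1.384043; start (x,ẋ)=(-0.144200, 0.344300) → end (x,ẋ)=(0.099273, 1.148959)
phase 2: p=0.0454, T=0.275, ωT=0.862180, cosh=1.395279, sinh=0.973039; start (x,ẋ)=(0.099273, 1.148959) → end (x,ẋ)=(0.477158, 1.767467)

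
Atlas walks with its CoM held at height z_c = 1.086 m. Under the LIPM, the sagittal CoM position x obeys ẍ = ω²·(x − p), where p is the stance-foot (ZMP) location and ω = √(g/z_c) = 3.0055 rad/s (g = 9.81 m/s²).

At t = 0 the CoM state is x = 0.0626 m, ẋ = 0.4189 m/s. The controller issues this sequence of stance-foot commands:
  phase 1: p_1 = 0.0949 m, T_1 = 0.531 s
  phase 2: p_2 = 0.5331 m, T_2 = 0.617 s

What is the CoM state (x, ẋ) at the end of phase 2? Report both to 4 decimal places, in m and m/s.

phase 1: p=0.0949, T=0.531, ωT=1.595921, cosh=2.567795, sinh=2.365073; start (x,ẋ)=(0.062600, 0.418900) → end (x,ẋ)=(0.341599, 0.846054)
phase 2: p=0.5331, T=0.617, ωT=1.854394, cosh=3.272185, sinh=3.115638; start (x,ẋ)=(0.341599, 0.846054) → end (x,ẋ)=(0.783530, 0.975218)

x = 0.7835, ẋ = 0.9752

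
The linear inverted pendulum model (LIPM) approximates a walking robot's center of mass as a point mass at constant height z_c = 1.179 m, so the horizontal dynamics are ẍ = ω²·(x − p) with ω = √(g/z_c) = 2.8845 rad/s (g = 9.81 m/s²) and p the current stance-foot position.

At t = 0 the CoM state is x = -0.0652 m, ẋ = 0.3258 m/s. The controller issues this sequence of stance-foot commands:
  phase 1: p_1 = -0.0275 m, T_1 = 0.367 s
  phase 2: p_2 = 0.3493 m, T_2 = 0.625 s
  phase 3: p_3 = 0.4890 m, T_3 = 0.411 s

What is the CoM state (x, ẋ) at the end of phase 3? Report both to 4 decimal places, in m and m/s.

x = -1.3590, ẋ = -5.1451

phase 1: p=-0.0275, T=0.367, ωT=1.058612, cosh=1.614652, sinh=1.267714; start (x,ẋ)=(-0.065200, 0.325800) → end (x,ẋ)=(0.054814, 0.388195)
phase 2: p=0.3493, T=0.625, ωT=1.802812, cosh=3.115760, sinh=2.950926; start (x,ẋ)=(0.054814, 0.388195) → end (x,ẋ)=(-0.171113, -1.297125)
phase 3: p=0.4890, T=0.411, ωT=1.185529, cosh=1.789002, sinh=1.483417; start (x,ẋ)=(-0.171113, -1.297125) → end (x,ẋ)=(-1.359018, -5.145127)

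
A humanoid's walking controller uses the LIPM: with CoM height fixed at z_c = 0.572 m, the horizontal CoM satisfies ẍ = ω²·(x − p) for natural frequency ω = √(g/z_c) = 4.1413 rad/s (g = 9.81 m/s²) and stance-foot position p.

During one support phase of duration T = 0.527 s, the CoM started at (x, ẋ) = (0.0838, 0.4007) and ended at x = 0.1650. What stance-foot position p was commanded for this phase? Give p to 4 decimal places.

p = 0.1819

ωT = 4.1413·0.527 = 2.182465; cosh(ωT) = 4.490452, sinh(ωT) = 4.377688
x(T) = p + (x₀−p)·cosh(ωT) + (ẋ₀/ω)·sinh(ωT) ⇒ p·(1 − cosh) = x(T) − x₀·cosh − (ẋ₀/ω)·sinh
numerator   = 0.1650 − (0.0838)·4.490452 − (0.4007/4.1413)·4.377688 = -0.634872
denominator = 1 − 4.490452 = -3.490452
p = -0.634872 / -3.490452 = 0.1819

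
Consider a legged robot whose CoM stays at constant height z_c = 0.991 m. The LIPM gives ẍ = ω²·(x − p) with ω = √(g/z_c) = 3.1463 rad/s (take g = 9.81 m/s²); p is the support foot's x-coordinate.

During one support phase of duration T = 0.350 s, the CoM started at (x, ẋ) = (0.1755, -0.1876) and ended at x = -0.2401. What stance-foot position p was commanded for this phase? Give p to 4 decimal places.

p = 0.6767

ωT = 3.1463·0.350 = 1.101205; cosh(ωT) = 1.670129, sinh(ωT) = 1.337659
x(T) = p + (x₀−p)·cosh(ωT) + (ẋ₀/ω)·sinh(ωT) ⇒ p·(1 − cosh) = x(T) − x₀·cosh − (ẋ₀/ω)·sinh
numerator   = -0.2401 − (0.1755)·1.670129 − (-0.1876/3.1463)·1.337659 = -0.453449
denominator = 1 − 1.670129 = -0.670129
p = -0.453449 / -0.670129 = 0.6767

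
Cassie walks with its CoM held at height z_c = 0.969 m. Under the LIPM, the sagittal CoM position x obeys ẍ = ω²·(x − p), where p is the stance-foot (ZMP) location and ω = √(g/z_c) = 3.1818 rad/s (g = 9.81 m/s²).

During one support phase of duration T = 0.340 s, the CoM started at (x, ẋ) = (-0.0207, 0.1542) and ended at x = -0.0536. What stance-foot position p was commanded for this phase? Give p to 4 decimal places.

p = 0.1285

ωT = 3.1818·0.340 = 1.081812; cosh(ωT) = 1.644500, sinh(ωT) = 1.305520
x(T) = p + (x₀−p)·cosh(ωT) + (ẋ₀/ω)·sinh(ωT) ⇒ p·(1 − cosh) = x(T) − x₀·cosh − (ẋ₀/ω)·sinh
numerator   = -0.0536 − (-0.0207)·1.644500 − (0.1542/3.1818)·1.305520 = -0.082828
denominator = 1 − 1.644500 = -0.644500
p = -0.082828 / -0.644500 = 0.1285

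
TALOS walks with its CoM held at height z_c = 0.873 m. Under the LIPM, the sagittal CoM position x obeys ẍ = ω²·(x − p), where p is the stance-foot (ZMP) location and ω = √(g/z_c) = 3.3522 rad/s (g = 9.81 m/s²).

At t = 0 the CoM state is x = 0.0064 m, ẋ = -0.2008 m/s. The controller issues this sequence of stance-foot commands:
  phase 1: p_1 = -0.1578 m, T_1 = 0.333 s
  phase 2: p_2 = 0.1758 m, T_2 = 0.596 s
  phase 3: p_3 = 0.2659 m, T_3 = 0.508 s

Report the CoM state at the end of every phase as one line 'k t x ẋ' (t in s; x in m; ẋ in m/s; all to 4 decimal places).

phase 1: p=-0.1578, T=0.333, ωT=1.116283, cosh=1.690489, sinh=1.362994; start (x,ẋ)=(0.006400, -0.200800) → end (x,ẋ)=(0.038134, 0.410784)
phase 2: p=0.1758, T=0.596, ωT=1.997911, cosh=3.754628, sinh=3.619010; start (x,ẋ)=(0.038134, 0.410784) → end (x,ẋ)=(0.102393, -0.127778)
phase 3: p=0.2659, T=0.508, ωT=1.702918, cosh=2.836046, sinh=2.653895; start (x,ẋ)=(0.102393, -0.127778) → end (x,ẋ)=(-0.298973, -1.817004)

1 0.3330 0.0381 0.4108
2 0.9290 0.1024 -0.1278
3 1.4370 -0.2990 -1.8170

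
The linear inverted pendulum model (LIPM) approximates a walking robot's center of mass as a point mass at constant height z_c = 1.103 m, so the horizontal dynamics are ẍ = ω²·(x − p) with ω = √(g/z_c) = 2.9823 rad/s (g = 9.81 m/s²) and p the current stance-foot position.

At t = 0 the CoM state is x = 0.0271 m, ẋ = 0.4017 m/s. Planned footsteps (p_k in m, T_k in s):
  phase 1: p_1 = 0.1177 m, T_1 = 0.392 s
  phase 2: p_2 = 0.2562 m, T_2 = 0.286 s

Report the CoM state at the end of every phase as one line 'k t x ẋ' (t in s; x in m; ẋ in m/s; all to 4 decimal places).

phase 1: p=0.1177, T=0.392, ωT=1.169062, cosh=1.764814, sinh=1.454156; start (x,ẋ)=(0.027100, 0.401700) → end (x,ẋ)=(0.153675, 0.316018)
phase 2: p=0.2562, T=0.286, ωT=0.852938, cosh=1.386346, sinh=0.960185; start (x,ẋ)=(0.153675, 0.316018) → end (x,ẋ)=(0.215810, 0.144524)

1 0.3920 0.1537 0.3160
2 0.6780 0.2158 0.1445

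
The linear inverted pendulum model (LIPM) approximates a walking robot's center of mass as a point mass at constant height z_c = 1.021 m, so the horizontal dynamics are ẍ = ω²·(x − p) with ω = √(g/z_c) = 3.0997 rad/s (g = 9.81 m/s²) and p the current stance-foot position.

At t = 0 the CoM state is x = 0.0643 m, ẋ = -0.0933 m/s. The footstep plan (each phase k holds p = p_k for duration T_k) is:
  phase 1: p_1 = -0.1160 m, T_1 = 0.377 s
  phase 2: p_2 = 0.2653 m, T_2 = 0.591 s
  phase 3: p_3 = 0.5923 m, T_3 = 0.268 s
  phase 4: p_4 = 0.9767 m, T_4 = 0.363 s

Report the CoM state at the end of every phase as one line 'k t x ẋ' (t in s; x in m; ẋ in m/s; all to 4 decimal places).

1 0.3770 0.1583 0.6476
2 0.9680 0.5584 1.0654
3 1.2360 0.8656 1.3570
4 1.5990 1.3908 1.8359

phase 1: p=-0.1160, T=0.377, ωT=1.168587, cosh=1.764124, sinh=1.453319; start (x,ẋ)=(0.064300, -0.093300) → end (x,ẋ)=(0.158327, 0.647632)
phase 2: p=0.2653, T=0.591, ωT=1.831923, cosh=3.202995, sinh=3.042889; start (x,ẋ)=(0.158327, 0.647632) → end (x,ẋ)=(0.558429, 1.065389)
phase 3: p=0.5923, T=0.268, ωT=0.830720, cosh=1.365353, sinh=0.929617; start (x,ẋ)=(0.558429, 1.065389) → end (x,ẋ)=(0.865570, 1.357031)
phase 4: p=0.9767, T=0.363, ωT=1.125191, cosh=1.702698, sinh=1.378108; start (x,ẋ)=(0.865570, 1.357031) → end (x,ẋ)=(1.390807, 1.835898)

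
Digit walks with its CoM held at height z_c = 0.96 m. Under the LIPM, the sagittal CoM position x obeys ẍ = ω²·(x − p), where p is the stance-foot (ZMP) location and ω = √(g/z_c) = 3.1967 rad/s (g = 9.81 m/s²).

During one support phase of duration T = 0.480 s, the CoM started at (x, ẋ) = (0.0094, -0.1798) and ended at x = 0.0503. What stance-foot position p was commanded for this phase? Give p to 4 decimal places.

ωT = 3.1967·0.480 = 1.534416; cosh(ωT) = 2.427099, sinh(ωT) = 2.211517
x(T) = p + (x₀−p)·cosh(ωT) + (ẋ₀/ω)·sinh(ωT) ⇒ p·(1 − cosh) = x(T) − x₀·cosh − (ẋ₀/ω)·sinh
numerator   = 0.0503 − (0.0094)·2.427099 − (-0.1798/3.1967)·2.211517 = 0.151873
denominator = 1 − 2.427099 = -1.427099
p = 0.151873 / -1.427099 = -0.1064

p = -0.1064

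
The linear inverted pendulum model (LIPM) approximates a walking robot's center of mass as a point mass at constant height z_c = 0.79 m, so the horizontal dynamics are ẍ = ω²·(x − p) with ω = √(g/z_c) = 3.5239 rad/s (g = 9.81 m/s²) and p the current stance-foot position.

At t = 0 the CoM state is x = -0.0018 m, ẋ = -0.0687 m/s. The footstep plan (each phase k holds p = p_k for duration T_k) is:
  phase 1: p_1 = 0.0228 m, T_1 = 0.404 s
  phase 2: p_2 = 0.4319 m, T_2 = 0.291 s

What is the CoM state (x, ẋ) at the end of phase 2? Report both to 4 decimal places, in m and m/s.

phase 1: p=0.0228, T=0.404, ωT=1.423656, cosh=2.196552, sinh=1.955720; start (x,ẋ)=(-0.001800, -0.068700) → end (x,ẋ)=(-0.069363, -0.320440)
phase 2: p=0.4319, T=0.291, ωT=1.025455, cosh=1.573498, sinh=1.214865; start (x,ẋ)=(-0.069363, -0.320440) → end (x,ẋ)=(-0.467308, -2.650150)

x = -0.4673, ẋ = -2.6502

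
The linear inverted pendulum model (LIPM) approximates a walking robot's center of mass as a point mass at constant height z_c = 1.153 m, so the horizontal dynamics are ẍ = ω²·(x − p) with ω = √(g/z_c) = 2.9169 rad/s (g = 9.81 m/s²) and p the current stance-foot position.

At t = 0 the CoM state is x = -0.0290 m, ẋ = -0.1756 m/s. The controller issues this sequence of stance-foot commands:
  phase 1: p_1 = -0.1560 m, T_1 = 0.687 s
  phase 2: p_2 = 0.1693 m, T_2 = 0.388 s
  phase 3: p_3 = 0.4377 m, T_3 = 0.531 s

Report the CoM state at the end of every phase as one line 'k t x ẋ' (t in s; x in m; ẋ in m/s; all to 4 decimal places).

phase 1: p=-0.1560, T=0.687, ωT=2.003910, cosh=3.776407, sinh=3.641599; start (x,ẋ)=(-0.029000, -0.175600) → end (x,ẋ)=(0.104376, 0.685880)
phase 2: p=0.1693, T=0.388, ωT=1.131757, cosh=1.711784, sinh=1.389317; start (x,ẋ)=(0.104376, 0.685880) → end (x,ẋ)=(0.384848, 0.910974)
phase 3: p=0.4377, T=0.531, ωT=1.548874, cosh=2.459327, sinh=2.246840; start (x,ẋ)=(0.384848, 0.910974) → end (x,ẋ)=(1.009429, 1.894005)

1 0.6870 0.1044 0.6859
2 1.0750 0.3848 0.9110
3 1.6060 1.0094 1.8940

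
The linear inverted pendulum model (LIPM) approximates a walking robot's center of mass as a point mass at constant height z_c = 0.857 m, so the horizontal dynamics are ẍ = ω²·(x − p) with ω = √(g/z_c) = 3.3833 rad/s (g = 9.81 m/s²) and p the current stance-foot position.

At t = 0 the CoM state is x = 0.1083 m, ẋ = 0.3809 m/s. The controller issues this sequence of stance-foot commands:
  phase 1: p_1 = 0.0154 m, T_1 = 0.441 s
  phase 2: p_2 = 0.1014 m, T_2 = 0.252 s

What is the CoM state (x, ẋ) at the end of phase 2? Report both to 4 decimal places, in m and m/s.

phase 1: p=0.0154, T=0.441, ωT=1.492035, cosh=2.335525, sinh=2.110611; start (x,ẋ)=(0.108300, 0.380900) → end (x,ẋ)=(0.469988, 1.552984)
phase 2: p=0.1014, T=0.252, ωT=0.852592, cosh=1.386013, sinh=0.959705; start (x,ẋ)=(0.469988, 1.552984) → end (x,ẋ)=(1.052786, 3.349251)

x = 1.0528, ẋ = 3.3493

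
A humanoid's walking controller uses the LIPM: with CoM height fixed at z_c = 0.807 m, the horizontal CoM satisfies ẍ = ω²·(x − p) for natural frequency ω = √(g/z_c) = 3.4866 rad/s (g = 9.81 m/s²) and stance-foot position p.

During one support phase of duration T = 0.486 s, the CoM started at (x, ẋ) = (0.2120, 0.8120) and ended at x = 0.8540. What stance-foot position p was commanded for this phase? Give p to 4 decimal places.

ωT = 3.4866·0.486 = 1.694488; cosh(ωT) = 2.813775, sinh(ωT) = 2.630081
x(T) = p + (x₀−p)·cosh(ωT) + (ẋ₀/ω)·sinh(ωT) ⇒ p·(1 − cosh) = x(T) − x₀·cosh − (ẋ₀/ω)·sinh
numerator   = 0.8540 − (0.2120)·2.813775 − (0.8120/3.4866)·2.630081 = -0.355044
denominator = 1 − 2.813775 = -1.813775
p = -0.355044 / -1.813775 = 0.1957

p = 0.1957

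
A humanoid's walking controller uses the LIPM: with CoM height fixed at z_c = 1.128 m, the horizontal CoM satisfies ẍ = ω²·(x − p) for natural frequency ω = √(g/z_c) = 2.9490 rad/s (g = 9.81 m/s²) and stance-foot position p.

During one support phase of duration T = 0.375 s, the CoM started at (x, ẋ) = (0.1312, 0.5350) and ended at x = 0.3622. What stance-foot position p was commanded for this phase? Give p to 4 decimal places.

ωT = 2.9490·0.375 = 1.105875; cosh(ωT) = 1.676394, sinh(ωT) = 1.345473
x(T) = p + (x₀−p)·cosh(ωT) + (ẋ₀/ω)·sinh(ωT) ⇒ p·(1 − cosh) = x(T) − x₀·cosh − (ẋ₀/ω)·sinh
numerator   = 0.3622 − (0.1312)·1.676394 − (0.5350/2.9490)·1.345473 = -0.101835
denominator = 1 − 1.676394 = -0.676394
p = -0.101835 / -0.676394 = 0.1506

p = 0.1506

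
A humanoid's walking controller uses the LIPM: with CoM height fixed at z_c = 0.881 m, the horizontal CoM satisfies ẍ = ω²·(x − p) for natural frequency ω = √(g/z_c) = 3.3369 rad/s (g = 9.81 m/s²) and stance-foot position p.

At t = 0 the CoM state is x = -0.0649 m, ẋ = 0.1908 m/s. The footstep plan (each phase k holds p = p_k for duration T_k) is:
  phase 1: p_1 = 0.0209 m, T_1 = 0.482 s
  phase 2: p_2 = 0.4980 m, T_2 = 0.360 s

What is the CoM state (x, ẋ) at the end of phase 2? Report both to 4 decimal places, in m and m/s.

x = -0.6087, ẋ = -3.1854

phase 1: p=0.0209, T=0.482, ωT=1.608386, cosh=2.597476, sinh=2.397266; start (x,ẋ)=(-0.064900, 0.190800) → end (x,ẋ)=(-0.064891, -0.190753)
phase 2: p=0.4980, T=0.360, ωT=1.201284, cosh=1.812595, sinh=1.511787; start (x,ẋ)=(-0.064891, -0.190753) → end (x,ẋ)=(-0.608714, -3.185363)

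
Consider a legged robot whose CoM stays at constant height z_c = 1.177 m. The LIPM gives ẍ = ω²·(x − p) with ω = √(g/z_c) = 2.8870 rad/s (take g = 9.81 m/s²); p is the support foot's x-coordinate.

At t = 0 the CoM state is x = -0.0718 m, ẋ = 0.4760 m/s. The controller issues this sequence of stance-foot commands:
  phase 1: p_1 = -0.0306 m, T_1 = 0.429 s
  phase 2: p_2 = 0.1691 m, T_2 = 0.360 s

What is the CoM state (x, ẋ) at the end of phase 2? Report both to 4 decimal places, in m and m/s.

x = 0.4442, ẋ = 1.0591

phase 1: p=-0.0306, T=0.429, ωT=1.238523, cosh=1.870163, sinh=1.580351; start (x,ẋ)=(-0.071800, 0.476000) → end (x,ẋ)=(0.152913, 0.702224)
phase 2: p=0.1691, T=0.360, ωT=1.039320, cosh=1.590494, sinh=1.236799; start (x,ẋ)=(0.152913, 0.702224) → end (x,ẋ)=(0.444189, 1.059084)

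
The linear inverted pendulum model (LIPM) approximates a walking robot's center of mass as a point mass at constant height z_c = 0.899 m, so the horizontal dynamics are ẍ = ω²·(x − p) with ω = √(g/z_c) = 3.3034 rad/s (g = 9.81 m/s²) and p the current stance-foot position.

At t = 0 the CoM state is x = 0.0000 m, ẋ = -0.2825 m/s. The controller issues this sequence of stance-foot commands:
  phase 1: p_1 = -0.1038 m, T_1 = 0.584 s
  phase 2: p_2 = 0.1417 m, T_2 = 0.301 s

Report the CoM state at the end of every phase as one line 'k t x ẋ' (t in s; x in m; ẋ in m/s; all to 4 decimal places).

1 0.5840 -0.0271 0.1624
2 0.8850 -0.0603 -0.4009

phase 1: p=-0.1038, T=0.584, ωT=1.929186, cosh=3.514584, sinh=3.369318; start (x,ẋ)=(0.000000, -0.282500) → end (x,ẋ)=(-0.027123, 0.162445)
phase 2: p=0.1417, T=0.301, ωT=0.994323, cosh=1.536434, sinh=1.166461; start (x,ẋ)=(-0.027123, 0.162445) → end (x,ẋ)=(-0.060325, -0.400938)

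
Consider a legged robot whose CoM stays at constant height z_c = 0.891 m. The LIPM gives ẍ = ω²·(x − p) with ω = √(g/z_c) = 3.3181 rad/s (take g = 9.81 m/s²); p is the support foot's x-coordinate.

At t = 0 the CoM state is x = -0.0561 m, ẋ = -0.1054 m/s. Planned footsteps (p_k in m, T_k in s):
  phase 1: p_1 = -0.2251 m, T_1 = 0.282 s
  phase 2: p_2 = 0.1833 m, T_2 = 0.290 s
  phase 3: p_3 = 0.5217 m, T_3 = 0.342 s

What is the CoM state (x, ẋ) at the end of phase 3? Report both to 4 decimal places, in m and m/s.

phase 1: p=-0.2251, T=0.282, ωT=0.935704, cosh=1.470659, sinh=1.078349; start (x,ẋ)=(-0.056100, -0.105400) → end (x,ẋ)=(-0.010813, 0.449686)
phase 2: p=0.1833, T=0.290, ωT=0.962249, cosh=1.499805, sinh=1.117772; start (x,ẋ)=(-0.010813, 0.449686) → end (x,ẋ)=(0.043655, -0.045498)
phase 3: p=0.5217, T=0.342, ωT=1.134790, cosh=1.716005, sinh=1.394516; start (x,ẋ)=(0.043655, -0.045498) → end (x,ẋ)=(-0.317749, -2.290056)

x = -0.3177, ẋ = -2.2901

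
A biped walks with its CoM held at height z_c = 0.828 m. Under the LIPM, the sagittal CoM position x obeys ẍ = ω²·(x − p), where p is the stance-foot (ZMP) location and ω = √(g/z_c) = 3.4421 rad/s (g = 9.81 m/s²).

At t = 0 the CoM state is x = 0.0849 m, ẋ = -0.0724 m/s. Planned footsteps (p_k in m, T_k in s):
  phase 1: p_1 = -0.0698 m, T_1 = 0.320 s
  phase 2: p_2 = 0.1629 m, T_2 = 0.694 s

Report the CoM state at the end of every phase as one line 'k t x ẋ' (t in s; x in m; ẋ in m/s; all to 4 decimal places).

phase 1: p=-0.0698, T=0.320, ωT=1.101472, cosh=1.670486, sinh=1.338105; start (x,ẋ)=(0.084900, -0.072400) → end (x,ẋ)=(0.160479, 0.591588)
phase 2: p=0.1629, T=0.694, ωT=2.388817, cosh=5.496167, sinh=5.404429; start (x,ẋ)=(0.160479, 0.591588) → end (x,ẋ)=(1.078444, 3.206430)

1 0.3200 0.1605 0.5916
2 1.0140 1.0784 3.2064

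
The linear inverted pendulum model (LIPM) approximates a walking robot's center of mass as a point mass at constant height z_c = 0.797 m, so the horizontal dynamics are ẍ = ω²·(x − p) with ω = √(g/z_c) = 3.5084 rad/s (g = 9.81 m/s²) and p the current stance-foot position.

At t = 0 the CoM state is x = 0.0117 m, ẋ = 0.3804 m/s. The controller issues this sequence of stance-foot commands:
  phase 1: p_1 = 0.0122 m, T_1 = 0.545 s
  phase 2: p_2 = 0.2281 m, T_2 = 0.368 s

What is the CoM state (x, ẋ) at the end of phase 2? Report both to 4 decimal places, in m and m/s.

phase 1: p=0.0122, T=0.545, ωT=1.912078, cosh=3.457455, sinh=3.309682; start (x,ẋ)=(0.011700, 0.380400) → end (x,ẋ)=(0.369325, 1.309410)
phase 2: p=0.2281, T=0.368, ωT=1.291091, cosh=1.955862, sinh=1.680891; start (x,ẋ)=(0.369325, 1.309410) → end (x,ẋ)=(1.131661, 3.393863)

x = 1.1317, ẋ = 3.3939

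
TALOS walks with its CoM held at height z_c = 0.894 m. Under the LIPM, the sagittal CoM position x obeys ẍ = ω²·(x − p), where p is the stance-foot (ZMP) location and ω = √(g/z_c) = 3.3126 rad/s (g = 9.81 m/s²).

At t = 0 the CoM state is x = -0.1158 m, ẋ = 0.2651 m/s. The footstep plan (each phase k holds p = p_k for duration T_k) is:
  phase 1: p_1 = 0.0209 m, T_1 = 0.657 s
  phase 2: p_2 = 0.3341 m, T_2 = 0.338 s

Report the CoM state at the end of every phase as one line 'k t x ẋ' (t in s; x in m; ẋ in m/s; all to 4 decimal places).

1 0.6570 -0.2412 -0.7866
2 0.9950 -0.9660 -3.9416

phase 1: p=0.0209, T=0.657, ωT=2.176378, cosh=4.463888, sinh=4.350436; start (x,ẋ)=(-0.115800, 0.265100) → end (x,ẋ)=(-0.241158, -0.786642)
phase 2: p=0.3341, T=0.338, ωT=1.119659, cosh=1.695100, sinh=1.368709; start (x,ẋ)=(-0.241158, -0.786642) → end (x,ẋ)=(-0.966046, -3.941647)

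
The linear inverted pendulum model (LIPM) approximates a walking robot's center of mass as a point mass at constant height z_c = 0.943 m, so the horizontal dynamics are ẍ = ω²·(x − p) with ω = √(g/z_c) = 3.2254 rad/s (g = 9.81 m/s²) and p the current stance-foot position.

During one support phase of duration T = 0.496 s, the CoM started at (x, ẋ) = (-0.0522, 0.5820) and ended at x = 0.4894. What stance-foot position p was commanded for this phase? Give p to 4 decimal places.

p = -0.1239

ωT = 3.2254·0.496 = 1.599798; cosh(ωT) = 2.576986, sinh(ωT) = 2.375048
x(T) = p + (x₀−p)·cosh(ωT) + (ẋ₀/ω)·sinh(ωT) ⇒ p·(1 − cosh) = x(T) − x₀·cosh − (ẋ₀/ω)·sinh
numerator   = 0.4894 − (-0.0522)·2.576986 − (0.5820/3.2254)·2.375048 = 0.195358
denominator = 1 − 2.576986 = -1.576986
p = 0.195358 / -1.576986 = -0.1239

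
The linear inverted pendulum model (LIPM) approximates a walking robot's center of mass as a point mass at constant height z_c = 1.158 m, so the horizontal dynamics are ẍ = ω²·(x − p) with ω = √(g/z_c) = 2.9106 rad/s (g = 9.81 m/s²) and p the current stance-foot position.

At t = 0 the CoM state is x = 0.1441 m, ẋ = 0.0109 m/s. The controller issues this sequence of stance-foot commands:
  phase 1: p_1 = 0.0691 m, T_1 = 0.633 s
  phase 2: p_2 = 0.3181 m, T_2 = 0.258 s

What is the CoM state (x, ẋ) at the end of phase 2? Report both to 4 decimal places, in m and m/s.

x = 0.5248, ẋ = 0.9281

phase 1: p=0.0691, T=0.633, ωT=1.842410, cosh=3.235083, sinh=3.076647; start (x,ẋ)=(0.144100, 0.010900) → end (x,ẋ)=(0.323253, 0.706879)
phase 2: p=0.3181, T=0.258, ωT=0.750935, cosh=1.295453, sinh=0.823527; start (x,ẋ)=(0.323253, 0.706879) → end (x,ẋ)=(0.524780, 0.928080)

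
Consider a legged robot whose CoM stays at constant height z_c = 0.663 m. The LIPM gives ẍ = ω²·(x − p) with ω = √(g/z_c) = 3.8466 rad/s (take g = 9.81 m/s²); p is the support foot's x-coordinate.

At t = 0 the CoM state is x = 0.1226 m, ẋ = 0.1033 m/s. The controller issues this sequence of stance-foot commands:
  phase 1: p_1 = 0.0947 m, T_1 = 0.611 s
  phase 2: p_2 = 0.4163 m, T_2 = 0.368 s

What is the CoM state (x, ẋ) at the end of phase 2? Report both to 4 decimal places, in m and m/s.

x = 0.8977, ẋ = 2.1519

phase 1: p=0.0947, T=0.611, ωT=2.350273, cosh=5.291886, sinh=5.196543; start (x,ẋ)=(0.122600, 0.103300) → end (x,ẋ)=(0.381896, 1.104345)
phase 2: p=0.4163, T=0.368, ωT=1.415549, cosh=2.180769, sinh=1.937977; start (x,ẋ)=(0.381896, 1.104345) → end (x,ẋ)=(0.897660, 2.151855)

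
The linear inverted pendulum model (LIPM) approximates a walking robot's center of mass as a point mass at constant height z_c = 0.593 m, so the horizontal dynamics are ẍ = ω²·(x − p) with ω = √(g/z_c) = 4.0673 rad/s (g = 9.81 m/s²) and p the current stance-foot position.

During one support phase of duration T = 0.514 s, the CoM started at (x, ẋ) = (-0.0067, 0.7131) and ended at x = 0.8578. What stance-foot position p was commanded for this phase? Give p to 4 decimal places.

ωT = 4.0673·0.514 = 2.090592; cosh(ωT) = 4.106659, sinh(ωT) = 3.983045
x(T) = p + (x₀−p)·cosh(ωT) + (ẋ₀/ω)·sinh(ωT) ⇒ p·(1 − cosh) = x(T) − x₀·cosh − (ẋ₀/ω)·sinh
numerator   = 0.8578 − (-0.0067)·4.106659 − (0.7131/4.0673)·3.983045 = 0.186987
denominator = 1 − 4.106659 = -3.106659
p = 0.186987 / -3.106659 = -0.0602

p = -0.0602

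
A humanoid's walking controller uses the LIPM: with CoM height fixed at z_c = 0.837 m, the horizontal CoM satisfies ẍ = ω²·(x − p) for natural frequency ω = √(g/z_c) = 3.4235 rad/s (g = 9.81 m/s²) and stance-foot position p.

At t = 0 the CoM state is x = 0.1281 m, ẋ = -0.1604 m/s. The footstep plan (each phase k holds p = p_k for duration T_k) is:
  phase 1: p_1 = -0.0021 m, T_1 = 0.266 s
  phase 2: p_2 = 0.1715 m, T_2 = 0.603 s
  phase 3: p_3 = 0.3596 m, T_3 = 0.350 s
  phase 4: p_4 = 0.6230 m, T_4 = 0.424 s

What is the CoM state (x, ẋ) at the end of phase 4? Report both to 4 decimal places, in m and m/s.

phase 1: p=-0.0021, T=0.266, ωT=0.910651, cosh=1.444101, sinh=1.041839; start (x,ẋ)=(0.128100, -0.160400) → end (x,ẋ)=(0.137109, 0.232755)
phase 2: p=0.1715, T=0.603, ωT=2.064370, cosh=4.003617, sinh=3.876719; start (x,ẋ)=(0.137109, 0.232755) → end (x,ẋ)=(0.297380, 0.475428)
phase 3: p=0.3596, T=0.350, ωT=1.198225, cosh=1.807979, sinh=1.506250; start (x,ẋ)=(0.297380, 0.475428) → end (x,ẋ)=(0.456284, 0.538719)
phase 4: p=0.6230, T=0.424, ωT=1.451564, cosh=2.251995, sinh=2.017792; start (x,ẋ)=(0.456284, 0.538719) → end (x,ẋ)=(0.565074, 0.061534)

x = 0.5651, ẋ = 0.0615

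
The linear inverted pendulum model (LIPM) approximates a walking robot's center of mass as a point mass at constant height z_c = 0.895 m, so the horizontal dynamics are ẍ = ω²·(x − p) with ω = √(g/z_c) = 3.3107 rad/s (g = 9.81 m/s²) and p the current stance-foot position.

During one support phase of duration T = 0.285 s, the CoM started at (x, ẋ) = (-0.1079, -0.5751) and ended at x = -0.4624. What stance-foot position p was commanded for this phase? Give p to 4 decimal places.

ωT = 3.3107·0.285 = 0.943549; cosh(ωT) = 1.479164, sinh(ωT) = 1.089920
x(T) = p + (x₀−p)·cosh(ωT) + (ẋ₀/ω)·sinh(ωT) ⇒ p·(1 − cosh) = x(T) − x₀·cosh − (ẋ₀/ω)·sinh
numerator   = -0.4624 − (-0.1079)·1.479164 − (-0.5751/3.3107)·1.089920 = -0.113469
denominator = 1 − 1.479164 = -0.479164
p = -0.113469 / -0.479164 = 0.2368

p = 0.2368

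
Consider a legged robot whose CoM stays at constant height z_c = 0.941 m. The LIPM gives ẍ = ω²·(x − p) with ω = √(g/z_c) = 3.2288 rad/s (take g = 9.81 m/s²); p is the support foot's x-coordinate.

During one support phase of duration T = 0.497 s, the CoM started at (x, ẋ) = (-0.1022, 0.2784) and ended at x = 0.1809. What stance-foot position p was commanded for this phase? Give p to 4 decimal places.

p = -0.1508

ωT = 3.2288·0.497 = 1.604714; cosh(ωT) = 2.588691, sinh(ωT) = 2.387744
x(T) = p + (x₀−p)·cosh(ωT) + (ẋ₀/ω)·sinh(ωT) ⇒ p·(1 − cosh) = x(T) − x₀·cosh − (ẋ₀/ω)·sinh
numerator   = 0.1809 − (-0.1022)·2.588691 − (0.2784/3.2288)·2.387744 = 0.239583
denominator = 1 − 2.588691 = -1.588691
p = 0.239583 / -1.588691 = -0.1508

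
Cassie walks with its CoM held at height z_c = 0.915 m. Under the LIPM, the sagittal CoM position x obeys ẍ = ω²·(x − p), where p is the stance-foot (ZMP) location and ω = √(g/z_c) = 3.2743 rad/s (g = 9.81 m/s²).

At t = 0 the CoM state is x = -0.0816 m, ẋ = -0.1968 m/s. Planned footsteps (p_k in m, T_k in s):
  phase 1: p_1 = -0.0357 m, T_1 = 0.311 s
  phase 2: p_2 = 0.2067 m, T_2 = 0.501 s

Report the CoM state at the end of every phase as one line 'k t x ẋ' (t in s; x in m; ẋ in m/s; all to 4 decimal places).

phase 1: p=-0.0357, T=0.311, ωT=1.018307, cosh=1.564855, sinh=1.203649; start (x,ẋ)=(-0.081600, -0.196800) → end (x,ẋ)=(-0.179872, -0.488860)
phase 2: p=0.2067, T=0.501, ωT=1.640424, cosh=2.675628, sinh=2.481730; start (x,ẋ)=(-0.179872, -0.488860) → end (x,ẋ)=(-1.198149, -4.449261)

1 0.3110 -0.1799 -0.4889
2 0.8120 -1.1981 -4.4493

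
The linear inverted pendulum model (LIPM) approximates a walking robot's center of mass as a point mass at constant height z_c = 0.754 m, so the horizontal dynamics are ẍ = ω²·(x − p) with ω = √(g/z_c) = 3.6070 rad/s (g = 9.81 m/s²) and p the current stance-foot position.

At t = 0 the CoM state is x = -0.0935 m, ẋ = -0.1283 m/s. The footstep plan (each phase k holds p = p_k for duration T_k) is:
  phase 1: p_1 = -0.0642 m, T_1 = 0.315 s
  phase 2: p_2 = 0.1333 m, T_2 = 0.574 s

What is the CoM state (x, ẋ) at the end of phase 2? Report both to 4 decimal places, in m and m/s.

phase 1: p=-0.0642, T=0.315, ωT=1.136205, cosh=1.717980, sinh=1.396945; start (x,ẋ)=(-0.093500, -0.128300) → end (x,ẋ)=(-0.164226, -0.368053)
phase 2: p=0.1333, T=0.574, ωT=2.070418, cosh=4.027135, sinh=3.901002; start (x,ẋ)=(-0.164226, -0.368053) → end (x,ẋ)=(-1.462929, -5.668658)

x = -1.4629, ẋ = -5.6687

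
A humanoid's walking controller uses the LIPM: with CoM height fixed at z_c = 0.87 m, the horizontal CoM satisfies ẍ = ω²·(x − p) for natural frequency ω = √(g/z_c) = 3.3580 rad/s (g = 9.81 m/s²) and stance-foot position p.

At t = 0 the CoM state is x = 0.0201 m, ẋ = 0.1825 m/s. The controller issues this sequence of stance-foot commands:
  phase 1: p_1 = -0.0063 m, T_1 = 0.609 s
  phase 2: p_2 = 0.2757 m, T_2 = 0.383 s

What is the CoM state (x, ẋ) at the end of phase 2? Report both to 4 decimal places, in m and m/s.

x = 0.8553, ẋ = 2.2112

phase 1: p=-0.0063, T=0.609, ωT=2.045022, cosh=3.929353, sinh=3.799976; start (x,ẋ)=(0.020100, 0.182500) → end (x,ẋ)=(0.303955, 1.053979)
phase 2: p=0.2757, T=0.383, ωT=1.286114, cosh=1.947520, sinh=1.671177; start (x,ẋ)=(0.303955, 1.053979) → end (x,ẋ)=(0.855262, 2.211209)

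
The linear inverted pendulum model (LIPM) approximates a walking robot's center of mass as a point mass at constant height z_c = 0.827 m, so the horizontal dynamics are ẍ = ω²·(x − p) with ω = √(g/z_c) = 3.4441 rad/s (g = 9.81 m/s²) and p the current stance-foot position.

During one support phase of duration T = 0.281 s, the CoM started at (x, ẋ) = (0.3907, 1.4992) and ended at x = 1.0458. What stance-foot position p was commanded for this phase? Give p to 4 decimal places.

ωT = 3.4441·0.281 = 0.967792; cosh(ωT) = 1.506024, sinh(ωT) = 1.126103
x(T) = p + (x₀−p)·cosh(ωT) + (ẋ₀/ω)·sinh(ωT) ⇒ p·(1 − cosh) = x(T) − x₀·cosh − (ẋ₀/ω)·sinh
numerator   = 1.0458 − (0.3907)·1.506024 − (1.4992/3.4441)·1.126103 = -0.032791
denominator = 1 − 1.506024 = -0.506024
p = -0.032791 / -0.506024 = 0.0648

p = 0.0648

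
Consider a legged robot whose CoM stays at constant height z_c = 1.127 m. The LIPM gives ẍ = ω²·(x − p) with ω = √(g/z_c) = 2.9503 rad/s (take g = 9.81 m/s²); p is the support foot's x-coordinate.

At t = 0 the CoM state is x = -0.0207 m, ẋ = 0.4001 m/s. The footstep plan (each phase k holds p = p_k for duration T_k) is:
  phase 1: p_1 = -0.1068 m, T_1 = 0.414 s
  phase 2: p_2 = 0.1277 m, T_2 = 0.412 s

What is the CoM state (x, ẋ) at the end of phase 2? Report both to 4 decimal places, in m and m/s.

x = 0.9634, ẋ = 2.6834

phase 1: p=-0.1068, T=0.414, ωT=1.221424, cosh=1.843413, sinh=1.548603; start (x,ẋ)=(-0.020700, 0.400100) → end (x,ẋ)=(0.261929, 1.130927)
phase 2: p=0.1277, T=0.412, ωT=1.215524, cosh=1.834307, sinh=1.537752; start (x,ẋ)=(0.261929, 1.130927) → end (x,ẋ)=(0.963378, 2.683441)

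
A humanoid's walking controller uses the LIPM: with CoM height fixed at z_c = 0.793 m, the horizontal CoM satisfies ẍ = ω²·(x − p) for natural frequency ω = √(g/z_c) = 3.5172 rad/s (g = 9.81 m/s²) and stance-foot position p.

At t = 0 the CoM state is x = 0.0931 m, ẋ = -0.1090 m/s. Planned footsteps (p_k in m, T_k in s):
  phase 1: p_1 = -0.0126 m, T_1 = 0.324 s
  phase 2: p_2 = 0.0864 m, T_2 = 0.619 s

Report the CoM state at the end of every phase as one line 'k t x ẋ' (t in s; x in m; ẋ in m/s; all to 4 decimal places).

phase 1: p=-0.0126, T=0.324, ωT=1.139573, cosh=1.722694, sinh=1.402739; start (x,ẋ)=(0.093100, -0.109000) → end (x,ẋ)=(0.126017, 0.333720)
phase 2: p=0.0864, T=0.619, ωT=2.177147, cosh=4.467233, sinh=4.353869; start (x,ẋ)=(0.126017, 0.333720) → end (x,ẋ)=(0.676484, 2.097478)

1 0.3240 0.1260 0.3337
2 0.9430 0.6765 2.0975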